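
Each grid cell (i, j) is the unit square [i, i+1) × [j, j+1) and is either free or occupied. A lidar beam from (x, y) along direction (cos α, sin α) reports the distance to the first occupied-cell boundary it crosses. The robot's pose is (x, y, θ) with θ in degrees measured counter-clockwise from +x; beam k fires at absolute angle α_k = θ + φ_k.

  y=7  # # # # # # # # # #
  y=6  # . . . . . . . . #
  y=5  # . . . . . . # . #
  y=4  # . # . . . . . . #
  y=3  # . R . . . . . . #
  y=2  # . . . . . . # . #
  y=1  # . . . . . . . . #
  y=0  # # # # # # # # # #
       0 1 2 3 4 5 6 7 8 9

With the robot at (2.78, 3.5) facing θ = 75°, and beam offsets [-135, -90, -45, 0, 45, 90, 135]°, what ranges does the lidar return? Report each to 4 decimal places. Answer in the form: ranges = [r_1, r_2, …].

ranges = [2.8868, 4.3689, 4.8728, 0.5176, 0.5774, 1.8428, 2.0554]

beam 1: φ=-135°, α=300°
  cosα=0.5000 sinα=-0.8660 | (2,3) | tMaxX 0.4400 tMaxY 0.5774 | tΔX 2.0000 tΔY 1.1547
    t=0.4400 [x] (3,3)
    t=0.5774 [y] (3,2)
    t=1.7321 [y] (3,1)
    t=2.4400 [x] (4,1)
    t=2.8868 [y] (4,0) — stop
  → r_1 = 2.8868
beam 2: φ=-90°, α=345°
  cosα=0.9659 sinα=-0.2588 | (2,3) | tMaxX 0.2278 tMaxY 1.9319 | tΔX 1.0353 tΔY 3.8637
    t=0.2278 [x] (3,3)
    t=1.2630 [x] (4,3)
    t=1.9319 [y] (4,2)
    t=2.2983 [x] (5,2)
    t=3.3336 [x] (6,2)
    t=4.3689 [x] (7,2) — stop
  → r_2 = 4.3689
beam 3: φ=-45°, α=30°
  cosα=0.8660 sinα=0.5000 | (2,3) | tMaxX 0.2540 tMaxY 1.0000 | tΔX 1.1547 tΔY 2.0000
    t=0.2540 [x] (3,3)
    t=1.0000 [y] (3,4)
    t=1.4087 [x] (4,4)
    t=2.5634 [x] (5,4)
    t=3.0000 [y] (5,5)
    t=3.7181 [x] (6,5)
    t=4.8728 [x] (7,5) — stop
  → r_3 = 4.8728
beam 4: φ=0°, α=75°
  cosα=0.2588 sinα=0.9659 | (2,3) | tMaxX 0.8500 tMaxY 0.5176 | tΔX 3.8637 tΔY 1.0353
    t=0.5176 [y] (2,4) — stop
  → r_4 = 0.5176
beam 5: φ=45°, α=120°
  cosα=-0.5000 sinα=0.8660 | (2,3) | tMaxX 1.5600 tMaxY 0.5774 | tΔX 2.0000 tΔY 1.1547
    t=0.5774 [y] (2,4) — stop
  → r_5 = 0.5774
beam 6: φ=90°, α=165°
  cosα=-0.9659 sinα=0.2588 | (2,3) | tMaxX 0.8075 tMaxY 1.9319 | tΔX 1.0353 tΔY 3.8637
    t=0.8075 [x] (1,3)
    t=1.8428 [x] (0,3) — stop
  → r_6 = 1.8428
beam 7: φ=135°, α=210°
  cosα=-0.8660 sinα=-0.5000 | (2,3) | tMaxX 0.9007 tMaxY 1.0000 | tΔX 1.1547 tΔY 2.0000
    t=0.9007 [x] (1,3)
    t=1.0000 [y] (1,2)
    t=2.0554 [x] (0,2) — stop
  → r_7 = 2.0554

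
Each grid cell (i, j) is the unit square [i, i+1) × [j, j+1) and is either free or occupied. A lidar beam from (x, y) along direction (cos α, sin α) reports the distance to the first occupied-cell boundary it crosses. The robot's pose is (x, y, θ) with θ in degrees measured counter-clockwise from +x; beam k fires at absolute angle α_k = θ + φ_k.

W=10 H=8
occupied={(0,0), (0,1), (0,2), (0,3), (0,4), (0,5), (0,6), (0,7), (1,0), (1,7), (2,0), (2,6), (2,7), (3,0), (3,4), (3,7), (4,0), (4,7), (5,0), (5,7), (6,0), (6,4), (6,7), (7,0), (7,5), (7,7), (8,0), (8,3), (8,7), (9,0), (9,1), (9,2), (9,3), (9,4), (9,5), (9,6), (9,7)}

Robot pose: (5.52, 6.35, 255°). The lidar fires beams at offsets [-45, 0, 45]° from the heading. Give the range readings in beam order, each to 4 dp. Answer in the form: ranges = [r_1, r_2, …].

ranges = [2.7000, 5.5387, 1.5588]

beam 1: φ=-45°, α=210°
  direction (-0.8660, -0.5000); cell (5,6); t to first gridline: x 0.6004, y 0.7000 (then +1.1547 / +2.0000)
    (4,6) via x @ 0.6004
    (4,5) via y @ 0.7000
    (3,5) via x @ 1.7551
    (3,4) via y @ 2.7000  # hit
  → r_1 = 2.7000
beam 2: φ=0°, α=255°
  direction (-0.2588, -0.9659); cell (5,6); t to first gridline: x 2.0091, y 0.3623 (then +3.8637 / +1.0353)
    (5,5) via y @ 0.3623
    (5,4) via y @ 1.3976
    (4,4) via x @ 2.0091
    (4,3) via y @ 2.4329
    (4,2) via y @ 3.4682
    (4,1) via y @ 4.5035
    (4,0) via y @ 5.5387  # hit
  → r_2 = 5.5387
beam 3: φ=45°, α=300°
  direction (0.5000, -0.8660); cell (5,6); t to first gridline: x 0.9600, y 0.4041 (then +2.0000 / +1.1547)
    (5,5) via y @ 0.4041
    (6,5) via x @ 0.9600
    (6,4) via y @ 1.5588  # hit
  → r_3 = 1.5588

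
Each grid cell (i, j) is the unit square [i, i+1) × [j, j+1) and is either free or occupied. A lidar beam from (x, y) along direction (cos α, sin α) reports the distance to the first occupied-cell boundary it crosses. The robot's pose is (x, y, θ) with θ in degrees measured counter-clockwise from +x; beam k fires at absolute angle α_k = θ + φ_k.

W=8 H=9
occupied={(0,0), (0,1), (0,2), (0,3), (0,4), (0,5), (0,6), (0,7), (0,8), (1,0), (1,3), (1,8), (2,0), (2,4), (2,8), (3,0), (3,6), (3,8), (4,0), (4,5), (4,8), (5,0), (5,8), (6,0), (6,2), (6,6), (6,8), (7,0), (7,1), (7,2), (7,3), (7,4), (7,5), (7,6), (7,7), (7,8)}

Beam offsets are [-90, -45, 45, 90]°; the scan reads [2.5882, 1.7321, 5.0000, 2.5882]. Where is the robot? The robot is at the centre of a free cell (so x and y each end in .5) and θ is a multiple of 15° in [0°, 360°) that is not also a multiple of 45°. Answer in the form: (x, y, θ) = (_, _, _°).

Candidates: 36 free-cell centres × 16 headings = 576 poses. Raycast each; keep the one whose scan matches to 4 dp.
  (4.5, 1.5, 150°): beam 1 = 5.0000 ≠ 2.5882 ✗
  (5.5, 6.5, 285°): beam 1 = 1.5529 ≠ 2.5882 ✗
  (4.5, 6.5, 195°): beam 1 = 1.5529 ≠ 2.5882 ✗
  (5.5, 5.5, 150°): beam 1 = 1.0000 ≠ 2.5882 ✗
  …
  (5.5, 3.5, 165°): r_1=2.5882, r_2=1.7321, r_3=5.0000, r_4=2.5882 — all match ✓
Only this pose fits every beam.

(x, y, θ) = (5.5, 3.5, 165°)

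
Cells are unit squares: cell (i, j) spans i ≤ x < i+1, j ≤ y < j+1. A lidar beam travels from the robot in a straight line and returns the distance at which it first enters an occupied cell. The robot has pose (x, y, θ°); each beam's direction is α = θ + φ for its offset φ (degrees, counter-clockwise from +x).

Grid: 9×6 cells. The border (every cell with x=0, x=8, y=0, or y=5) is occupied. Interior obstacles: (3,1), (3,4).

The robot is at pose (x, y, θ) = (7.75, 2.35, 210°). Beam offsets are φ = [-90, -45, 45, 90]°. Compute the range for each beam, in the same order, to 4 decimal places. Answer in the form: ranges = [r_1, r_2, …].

beam 1: φ=-90°, α=120°
  d=(-0.5000,0.8660)  start (7,2)  tX=1.5000 tY=0.7506  stride 1/|dx|=2.0000 1/|dy|=1.1547
    cross y-line → (7,3), t=0.7506
    cross x-line → (6,3), t=1.5000
    cross y-line → (6,4), t=1.9053
    cross y-line → (6,5), t=3.0600 (wall)
  → r_1 = 3.0600
beam 2: φ=-45°, α=165°
  d=(-0.9659,0.2588)  start (7,2)  tX=0.7765 tY=2.5114  stride 1/|dx|=1.0353 1/|dy|=3.8637
    cross x-line → (6,2), t=0.7765
    cross x-line → (5,2), t=1.8117
    cross y-line → (5,3), t=2.5114
    cross x-line → (4,3), t=2.8470
    cross x-line → (3,3), t=3.8823
    cross x-line → (2,3), t=4.9176
    cross x-line → (1,3), t=5.9528
    cross y-line → (1,4), t=6.3751
    cross x-line → (0,4), t=6.9881 (wall)
  → r_2 = 6.9881
beam 3: φ=45°, α=255°
  d=(-0.2588,-0.9659)  start (7,2)  tX=2.8978 tY=0.3623  stride 1/|dx|=3.8637 1/|dy|=1.0353
    cross y-line → (7,1), t=0.3623
    cross y-line → (7,0), t=1.3976 (wall)
  → r_3 = 1.3976
beam 4: φ=90°, α=300°
  d=(0.5000,-0.8660)  start (7,2)  tX=0.5000 tY=0.4041  stride 1/|dx|=2.0000 1/|dy|=1.1547
    cross y-line → (7,1), t=0.4041
    cross x-line → (8,1), t=0.5000 (wall)
  → r_4 = 0.5000

ranges = [3.0600, 6.9881, 1.3976, 0.5000]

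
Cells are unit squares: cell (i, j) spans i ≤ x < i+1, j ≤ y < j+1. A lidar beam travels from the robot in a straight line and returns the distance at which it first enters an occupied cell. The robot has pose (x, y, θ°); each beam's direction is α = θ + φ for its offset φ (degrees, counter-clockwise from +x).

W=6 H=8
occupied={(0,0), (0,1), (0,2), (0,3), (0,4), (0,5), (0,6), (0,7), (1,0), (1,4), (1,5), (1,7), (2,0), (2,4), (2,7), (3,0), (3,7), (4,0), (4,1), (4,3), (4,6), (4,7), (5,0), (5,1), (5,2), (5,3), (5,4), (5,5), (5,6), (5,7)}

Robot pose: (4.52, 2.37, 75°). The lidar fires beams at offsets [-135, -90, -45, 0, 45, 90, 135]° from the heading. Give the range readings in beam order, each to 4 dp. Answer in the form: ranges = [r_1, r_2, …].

ranges = [0.4272, 0.4969, 0.5543, 0.6522, 0.7275, 3.6442, 2.7400]

beam 1: φ=-135°, α=300°
  cosα=0.5000 sinα=-0.8660 | (4,2) | tMaxX 0.9600 tMaxY 0.4272 | tΔX 2.0000 tΔY 1.1547
    t=0.4272 [y] (4,1) — stop
  → r_1 = 0.4272
beam 2: φ=-90°, α=345°
  cosα=0.9659 sinα=-0.2588 | (4,2) | tMaxX 0.4969 tMaxY 1.4296 | tΔX 1.0353 tΔY 3.8637
    t=0.4969 [x] (5,2) — stop
  → r_2 = 0.4969
beam 3: φ=-45°, α=30°
  cosα=0.8660 sinα=0.5000 | (4,2) | tMaxX 0.5543 tMaxY 1.2600 | tΔX 1.1547 tΔY 2.0000
    t=0.5543 [x] (5,2) — stop
  → r_3 = 0.5543
beam 4: φ=0°, α=75°
  cosα=0.2588 sinα=0.9659 | (4,2) | tMaxX 1.8546 tMaxY 0.6522 | tΔX 3.8637 tΔY 1.0353
    t=0.6522 [y] (4,3) — stop
  → r_4 = 0.6522
beam 5: φ=45°, α=120°
  cosα=-0.5000 sinα=0.8660 | (4,2) | tMaxX 1.0400 tMaxY 0.7275 | tΔX 2.0000 tΔY 1.1547
    t=0.7275 [y] (4,3) — stop
  → r_5 = 0.7275
beam 6: φ=90°, α=165°
  cosα=-0.9659 sinα=0.2588 | (4,2) | tMaxX 0.5383 tMaxY 2.4341 | tΔX 1.0353 tΔY 3.8637
    t=0.5383 [x] (3,2)
    t=1.5736 [x] (2,2)
    t=2.4341 [y] (2,3)
    t=2.6089 [x] (1,3)
    t=3.6442 [x] (0,3) — stop
  → r_6 = 3.6442
beam 7: φ=135°, α=210°
  cosα=-0.8660 sinα=-0.5000 | (4,2) | tMaxX 0.6004 tMaxY 0.7400 | tΔX 1.1547 tΔY 2.0000
    t=0.6004 [x] (3,2)
    t=0.7400 [y] (3,1)
    t=1.7551 [x] (2,1)
    t=2.7400 [y] (2,0) — stop
  → r_7 = 2.7400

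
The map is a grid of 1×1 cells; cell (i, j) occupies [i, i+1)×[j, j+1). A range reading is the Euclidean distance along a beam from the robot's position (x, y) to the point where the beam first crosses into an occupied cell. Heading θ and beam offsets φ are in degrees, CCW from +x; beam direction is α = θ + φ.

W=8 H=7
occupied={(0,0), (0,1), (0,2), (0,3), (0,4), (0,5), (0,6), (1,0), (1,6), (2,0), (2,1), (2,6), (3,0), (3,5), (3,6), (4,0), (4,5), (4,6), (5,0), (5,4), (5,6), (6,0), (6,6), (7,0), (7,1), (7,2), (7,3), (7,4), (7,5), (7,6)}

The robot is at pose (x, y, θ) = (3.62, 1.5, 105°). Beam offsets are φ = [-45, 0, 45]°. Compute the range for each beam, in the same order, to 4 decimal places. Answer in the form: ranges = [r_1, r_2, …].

beam 1: φ=-45°, α=60°
  dir = (cos 60°, sin 60°) = (0.5000, 0.8660); from cell (3,1)
  next x-line at t=0.7600, next y-line at t=0.5774; Δt_x=2.0000, Δt_y=1.1547
    y: enter (3,2) at t=0.5774
    x: enter (4,2) at t=0.7600
    y: enter (4,3) at t=1.7321
    x: enter (5,3) at t=2.7600
    y: enter (5,4) at t=2.8868 ← occupied
  → r_1 = 2.8868
beam 2: φ=0°, α=105°
  dir = (cos 105°, sin 105°) = (-0.2588, 0.9659); from cell (3,1)
  next x-line at t=2.3955, next y-line at t=0.5176; Δt_x=3.8637, Δt_y=1.0353
    y: enter (3,2) at t=0.5176
    y: enter (3,3) at t=1.5529
    x: enter (2,3) at t=2.3955
    y: enter (2,4) at t=2.5882
    y: enter (2,5) at t=3.6235
    y: enter (2,6) at t=4.6587 ← occupied
  → r_2 = 4.6587
beam 3: φ=45°, α=150°
  dir = (cos 150°, sin 150°) = (-0.8660, 0.5000); from cell (3,1)
  next x-line at t=0.7159, next y-line at t=1.0000; Δt_x=1.1547, Δt_y=2.0000
    x: enter (2,1) at t=0.7159 ← occupied
  → r_3 = 0.7159

ranges = [2.8868, 4.6587, 0.7159]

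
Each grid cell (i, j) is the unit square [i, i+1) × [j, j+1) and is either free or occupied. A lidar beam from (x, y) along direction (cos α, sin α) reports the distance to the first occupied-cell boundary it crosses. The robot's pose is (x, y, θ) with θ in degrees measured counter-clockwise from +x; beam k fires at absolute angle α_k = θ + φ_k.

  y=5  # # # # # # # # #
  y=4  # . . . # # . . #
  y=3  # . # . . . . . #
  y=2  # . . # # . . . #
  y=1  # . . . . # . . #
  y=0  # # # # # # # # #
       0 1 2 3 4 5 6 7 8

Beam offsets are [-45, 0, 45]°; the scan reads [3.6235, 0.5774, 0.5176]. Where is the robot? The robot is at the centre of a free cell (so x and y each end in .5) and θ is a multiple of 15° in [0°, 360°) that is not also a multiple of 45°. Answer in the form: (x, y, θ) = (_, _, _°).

(x, y, θ) = (4.5, 3.5, 60°)

Enumerate (i+0.5, j+0.5, θ) over the 22 free cells and 16 admissible headings. For each, cast all 3 beams and compare to the given ranges.
  (7.5, 3.5, 255°): beam 1 = 2.8868 ≠ 3.6235 ✗
  (5.5, 3.5, 285°): beam 1 = 1.0000 ≠ 3.6235 ✗
  (1.5, 3.5, 210°): beam 1 = 0.5176 ≠ 3.6235 ✗
  …
  (4.5, 3.5, 60°): r_1=3.6235, r_2=0.5774, r_3=0.5176 — all match ✓
Only this pose fits every beam.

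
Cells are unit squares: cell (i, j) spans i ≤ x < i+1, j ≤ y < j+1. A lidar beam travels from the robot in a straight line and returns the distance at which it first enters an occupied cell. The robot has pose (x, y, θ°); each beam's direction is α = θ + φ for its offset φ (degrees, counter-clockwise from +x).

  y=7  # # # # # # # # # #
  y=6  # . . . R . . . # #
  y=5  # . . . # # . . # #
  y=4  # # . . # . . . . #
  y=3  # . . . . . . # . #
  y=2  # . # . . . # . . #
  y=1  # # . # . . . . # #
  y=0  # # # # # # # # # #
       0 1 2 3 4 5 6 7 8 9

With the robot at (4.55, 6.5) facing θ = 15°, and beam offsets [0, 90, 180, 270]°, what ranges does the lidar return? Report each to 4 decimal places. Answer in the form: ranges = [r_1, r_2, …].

beam 1: φ=0°, α=15°
  cosα=0.9659 sinα=0.2588 | (4,6) | tMaxX 0.4659 tMaxY 1.9319 | tΔX 1.0353 tΔY 3.8637
    t=0.4659 [x] (5,6)
    t=1.5012 [x] (6,6)
    t=1.9319 [y] (6,7) — stop
  → r_1 = 1.9319
beam 2: φ=90°, α=105°
  cosα=-0.2588 sinα=0.9659 | (4,6) | tMaxX 2.1250 tMaxY 0.5176 | tΔX 3.8637 tΔY 1.0353
    t=0.5176 [y] (4,7) — stop
  → r_2 = 0.5176
beam 3: φ=180°, α=195°
  cosα=-0.9659 sinα=-0.2588 | (4,6) | tMaxX 0.5694 tMaxY 1.9319 | tΔX 1.0353 tΔY 3.8637
    t=0.5694 [x] (3,6)
    t=1.6047 [x] (2,6)
    t=1.9319 [y] (2,5)
    t=2.6400 [x] (1,5)
    t=3.6752 [x] (0,5) — stop
  → r_3 = 3.6752
beam 4: φ=270°, α=285°
  cosα=0.2588 sinα=-0.9659 | (4,6) | tMaxX 1.7387 tMaxY 0.5176 | tΔX 3.8637 tΔY 1.0353
    t=0.5176 [y] (4,5) — stop
  → r_4 = 0.5176

ranges = [1.9319, 0.5176, 3.6752, 0.5176]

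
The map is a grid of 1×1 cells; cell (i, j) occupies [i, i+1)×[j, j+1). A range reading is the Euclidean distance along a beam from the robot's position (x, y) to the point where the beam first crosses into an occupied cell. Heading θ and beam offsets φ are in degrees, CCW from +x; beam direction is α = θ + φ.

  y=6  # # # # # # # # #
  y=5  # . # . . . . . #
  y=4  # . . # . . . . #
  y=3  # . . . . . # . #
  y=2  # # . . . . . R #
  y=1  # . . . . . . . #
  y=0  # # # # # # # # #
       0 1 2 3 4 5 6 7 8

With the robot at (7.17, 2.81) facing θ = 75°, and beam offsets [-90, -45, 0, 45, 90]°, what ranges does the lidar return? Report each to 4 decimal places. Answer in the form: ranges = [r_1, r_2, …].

beam 1: φ=-90°, α=345°
  cosα=0.9659 sinα=-0.2588 | (7,2) | tMaxX 0.8593 tMaxY 3.1296 | tΔX 1.0353 tΔY 3.8637
    t=0.8593 [x] (8,2) — stop
  → r_1 = 0.8593
beam 2: φ=-45°, α=30°
  cosα=0.8660 sinα=0.5000 | (7,2) | tMaxX 0.9584 tMaxY 0.3800 | tΔX 1.1547 tΔY 2.0000
    t=0.3800 [y] (7,3)
    t=0.9584 [x] (8,3) — stop
  → r_2 = 0.9584
beam 3: φ=0°, α=75°
  cosα=0.2588 sinα=0.9659 | (7,2) | tMaxX 3.2069 tMaxY 0.1967 | tΔX 3.8637 tΔY 1.0353
    t=0.1967 [y] (7,3)
    t=1.2320 [y] (7,4)
    t=2.2673 [y] (7,5)
    t=3.2069 [x] (8,5) — stop
  → r_3 = 3.2069
beam 4: φ=45°, α=120°
  cosα=-0.5000 sinα=0.8660 | (7,2) | tMaxX 0.3400 tMaxY 0.2194 | tΔX 2.0000 tΔY 1.1547
    t=0.2194 [y] (7,3)
    t=0.3400 [x] (6,3) — stop
  → r_4 = 0.3400
beam 5: φ=90°, α=165°
  cosα=-0.9659 sinα=0.2588 | (7,2) | tMaxX 0.1760 tMaxY 0.7341 | tΔX 1.0353 tΔY 3.8637
    t=0.1760 [x] (6,2)
    t=0.7341 [y] (6,3) — stop
  → r_5 = 0.7341

ranges = [0.8593, 0.9584, 3.2069, 0.3400, 0.7341]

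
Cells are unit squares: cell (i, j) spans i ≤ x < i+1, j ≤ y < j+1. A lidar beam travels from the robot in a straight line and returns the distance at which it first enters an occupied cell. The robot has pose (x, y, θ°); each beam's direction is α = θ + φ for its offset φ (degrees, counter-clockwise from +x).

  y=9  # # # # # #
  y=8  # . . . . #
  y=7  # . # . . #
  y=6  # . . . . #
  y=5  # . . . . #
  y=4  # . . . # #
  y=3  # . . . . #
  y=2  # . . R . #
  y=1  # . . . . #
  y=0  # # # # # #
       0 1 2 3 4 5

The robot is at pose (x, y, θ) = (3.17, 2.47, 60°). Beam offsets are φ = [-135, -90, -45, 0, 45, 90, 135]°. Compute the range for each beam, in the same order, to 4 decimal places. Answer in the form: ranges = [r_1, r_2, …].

beam 1: φ=-135°, α=285°
  d=(0.2588,-0.9659)  start (3,2)  tX=3.2069 tY=0.4866  stride 1/|dx|=3.8637 1/|dy|=1.0353
    cross y-line → (3,1), t=0.4866
    cross y-line → (3,0), t=1.5219 (wall)
  → r_1 = 1.5219
beam 2: φ=-90°, α=330°
  d=(0.8660,-0.5000)  start (3,2)  tX=0.9584 tY=0.9400  stride 1/|dx|=1.1547 1/|dy|=2.0000
    cross y-line → (3,1), t=0.9400
    cross x-line → (4,1), t=0.9584
    cross x-line → (5,1), t=2.1131 (wall)
  → r_2 = 2.1131
beam 3: φ=-45°, α=15°
  d=(0.9659,0.2588)  start (3,2)  tX=0.8593 tY=2.0478  stride 1/|dx|=1.0353 1/|dy|=3.8637
    cross x-line → (4,2), t=0.8593
    cross x-line → (5,2), t=1.8946 (wall)
  → r_3 = 1.8946
beam 4: φ=0°, α=60°
  d=(0.5000,0.8660)  start (3,2)  tX=1.6600 tY=0.6120  stride 1/|dx|=2.0000 1/|dy|=1.1547
    cross y-line → (3,3), t=0.6120
    cross x-line → (4,3), t=1.6600
    cross y-line → (4,4), t=1.7667 (wall)
  → r_4 = 1.7667
beam 5: φ=45°, α=105°
  d=(-0.2588,0.9659)  start (3,2)  tX=0.6568 tY=0.5487  stride 1/|dx|=3.8637 1/|dy|=1.0353
    cross y-line → (3,3), t=0.5487
    cross x-line → (2,3), t=0.6568
    cross y-line → (2,4), t=1.5840
    cross y-line → (2,5), t=2.6192
    cross y-line → (2,6), t=3.6545
    cross x-line → (1,6), t=4.5205
    cross y-line → (1,7), t=4.6898
    cross y-line → (1,8), t=5.7251
    cross y-line → (1,9), t=6.7604 (wall)
  → r_5 = 6.7604
beam 6: φ=90°, α=150°
  d=(-0.8660,0.5000)  start (3,2)  tX=0.1963 tY=1.0600  stride 1/|dx|=1.1547 1/|dy|=2.0000
    cross x-line → (2,2), t=0.1963
    cross y-line → (2,3), t=1.0600
    cross x-line → (1,3), t=1.3510
    cross x-line → (0,3), t=2.5057 (wall)
  → r_6 = 2.5057
beam 7: φ=135°, α=195°
  d=(-0.9659,-0.2588)  start (3,2)  tX=0.1760 tY=1.8159  stride 1/|dx|=1.0353 1/|dy|=3.8637
    cross x-line → (2,2), t=0.1760
    cross x-line → (1,2), t=1.2113
    cross y-line → (1,1), t=1.8159
    cross x-line → (0,1), t=2.2465 (wall)
  → r_7 = 2.2465

ranges = [1.5219, 2.1131, 1.8946, 1.7667, 6.7604, 2.5057, 2.2465]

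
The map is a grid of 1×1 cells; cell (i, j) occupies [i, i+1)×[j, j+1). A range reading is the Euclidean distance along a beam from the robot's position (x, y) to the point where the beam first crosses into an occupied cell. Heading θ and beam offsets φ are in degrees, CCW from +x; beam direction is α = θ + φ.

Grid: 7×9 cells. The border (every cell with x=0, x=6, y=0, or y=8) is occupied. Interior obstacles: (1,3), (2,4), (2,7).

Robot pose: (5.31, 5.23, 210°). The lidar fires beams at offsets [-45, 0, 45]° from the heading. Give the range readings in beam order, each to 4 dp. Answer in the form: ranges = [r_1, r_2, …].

ranges = [4.4620, 3.8221, 4.3792]

beam 1: φ=-45°, α=165°
  d=(-0.9659,0.2588)  start (5,5)  tX=0.3209 tY=2.9751  stride 1/|dx|=1.0353 1/|dy|=3.8637
    cross x-line → (4,5), t=0.3209
    cross x-line → (3,5), t=1.3562
    cross x-line → (2,5), t=2.3915
    cross y-line → (2,6), t=2.9751
    cross x-line → (1,6), t=3.4268
    cross x-line → (0,6), t=4.4620 (wall)
  → r_1 = 4.4620
beam 2: φ=0°, α=210°
  d=(-0.8660,-0.5000)  start (5,5)  tX=0.3580 tY=0.4600  stride 1/|dx|=1.1547 1/|dy|=2.0000
    cross x-line → (4,5), t=0.3580
    cross y-line → (4,4), t=0.4600
    cross x-line → (3,4), t=1.5127
    cross y-line → (3,3), t=2.4600
    cross x-line → (2,3), t=2.6674
    cross x-line → (1,3), t=3.8221 (wall)
  → r_2 = 3.8221
beam 3: φ=45°, α=255°
  d=(-0.2588,-0.9659)  start (5,5)  tX=1.1977 tY=0.2381  stride 1/|dx|=3.8637 1/|dy|=1.0353
    cross y-line → (5,4), t=0.2381
    cross x-line → (4,4), t=1.1977
    cross y-line → (4,3), t=1.2734
    cross y-line → (4,2), t=2.3087
    cross y-line → (4,1), t=3.3439
    cross y-line → (4,0), t=4.3792 (wall)
  → r_3 = 4.3792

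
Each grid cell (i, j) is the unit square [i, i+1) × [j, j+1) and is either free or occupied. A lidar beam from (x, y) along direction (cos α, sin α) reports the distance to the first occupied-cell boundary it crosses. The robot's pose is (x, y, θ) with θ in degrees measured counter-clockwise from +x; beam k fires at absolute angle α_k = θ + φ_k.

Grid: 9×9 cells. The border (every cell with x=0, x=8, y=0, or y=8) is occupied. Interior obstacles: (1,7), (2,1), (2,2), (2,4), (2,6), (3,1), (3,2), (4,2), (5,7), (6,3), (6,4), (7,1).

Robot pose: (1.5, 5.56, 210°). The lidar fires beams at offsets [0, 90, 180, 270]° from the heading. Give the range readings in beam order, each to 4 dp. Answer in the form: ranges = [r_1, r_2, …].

ranges = [0.5774, 1.0000, 0.8800, 1.0000]

beam 1: φ=0°, α=210°
  cosα=-0.8660 sinα=-0.5000 | (1,5) | tMaxX 0.5774 tMaxY 1.1200 | tΔX 1.1547 tΔY 2.0000
    t=0.5774 [x] (0,5) — stop
  → r_1 = 0.5774
beam 2: φ=90°, α=300°
  cosα=0.5000 sinα=-0.8660 | (1,5) | tMaxX 1.0000 tMaxY 0.6466 | tΔX 2.0000 tΔY 1.1547
    t=0.6466 [y] (1,4)
    t=1.0000 [x] (2,4) — stop
  → r_2 = 1.0000
beam 3: φ=180°, α=30°
  cosα=0.8660 sinα=0.5000 | (1,5) | tMaxX 0.5774 tMaxY 0.8800 | tΔX 1.1547 tΔY 2.0000
    t=0.5774 [x] (2,5)
    t=0.8800 [y] (2,6) — stop
  → r_3 = 0.8800
beam 4: φ=270°, α=120°
  cosα=-0.5000 sinα=0.8660 | (1,5) | tMaxX 1.0000 tMaxY 0.5081 | tΔX 2.0000 tΔY 1.1547
    t=0.5081 [y] (1,6)
    t=1.0000 [x] (0,6) — stop
  → r_4 = 1.0000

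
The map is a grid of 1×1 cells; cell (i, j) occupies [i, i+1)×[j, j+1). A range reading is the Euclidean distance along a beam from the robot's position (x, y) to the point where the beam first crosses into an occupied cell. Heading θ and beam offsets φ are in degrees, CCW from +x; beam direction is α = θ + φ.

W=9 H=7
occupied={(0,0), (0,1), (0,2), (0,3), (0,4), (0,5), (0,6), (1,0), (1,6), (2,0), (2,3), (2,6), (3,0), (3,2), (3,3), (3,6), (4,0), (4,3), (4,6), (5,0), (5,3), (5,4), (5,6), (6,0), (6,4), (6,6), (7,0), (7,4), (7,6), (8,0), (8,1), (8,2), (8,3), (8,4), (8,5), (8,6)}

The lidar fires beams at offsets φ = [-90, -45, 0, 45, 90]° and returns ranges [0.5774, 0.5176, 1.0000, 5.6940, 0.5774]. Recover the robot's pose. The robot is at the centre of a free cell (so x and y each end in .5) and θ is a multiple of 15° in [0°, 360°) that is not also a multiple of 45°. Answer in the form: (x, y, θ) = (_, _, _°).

The pose lattice has 27·16 = 432 candidates. Test each by forward raycasting.
  (1.5, 2.5, 150°): beam 1 = 1.0000 ≠ 0.5774 ✗
  (5.5, 5.5, 345°): beam 1 = 0.5176 ≠ 0.5774 ✗
  (2.5, 5.5, 30°): beam 1 = 1.7321 ≠ 0.5774 ✗
  (2.5, 4.5, 285°): beam 1 = 1.5529 ≠ 0.5774 ✗
  …
  (6.5, 5.5, 150°): r_1=0.5774, r_2=0.5176, r_3=1.0000, r_4=5.6940, r_5=0.5774 — all match ✓
Only this pose fits every beam.

(x, y, θ) = (6.5, 5.5, 150°)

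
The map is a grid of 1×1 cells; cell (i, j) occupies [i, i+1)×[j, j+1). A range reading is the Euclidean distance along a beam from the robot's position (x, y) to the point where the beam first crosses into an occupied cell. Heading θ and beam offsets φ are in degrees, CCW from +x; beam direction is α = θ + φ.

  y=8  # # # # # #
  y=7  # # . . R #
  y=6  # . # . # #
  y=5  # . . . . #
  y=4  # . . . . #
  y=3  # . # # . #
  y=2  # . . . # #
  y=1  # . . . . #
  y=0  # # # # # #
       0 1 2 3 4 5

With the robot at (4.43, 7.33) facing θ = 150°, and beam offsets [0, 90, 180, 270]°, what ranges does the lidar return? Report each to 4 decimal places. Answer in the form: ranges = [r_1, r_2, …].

ranges = [1.3400, 0.3811, 0.6582, 0.7736]

beam 1: φ=0°, α=150°
  cosα=-0.8660 sinα=0.5000 | (4,7) | tMaxX 0.4965 tMaxY 1.3400 | tΔX 1.1547 tΔY 2.0000
    t=0.4965 [x] (3,7)
    t=1.3400 [y] (3,8) — stop
  → r_1 = 1.3400
beam 2: φ=90°, α=240°
  cosα=-0.5000 sinα=-0.8660 | (4,7) | tMaxX 0.8600 tMaxY 0.3811 | tΔX 2.0000 tΔY 1.1547
    t=0.3811 [y] (4,6) — stop
  → r_2 = 0.3811
beam 3: φ=180°, α=330°
  cosα=0.8660 sinα=-0.5000 | (4,7) | tMaxX 0.6582 tMaxY 0.6600 | tΔX 1.1547 tΔY 2.0000
    t=0.6582 [x] (5,7) — stop
  → r_3 = 0.6582
beam 4: φ=270°, α=60°
  cosα=0.5000 sinα=0.8660 | (4,7) | tMaxX 1.1400 tMaxY 0.7736 | tΔX 2.0000 tΔY 1.1547
    t=0.7736 [y] (4,8) — stop
  → r_4 = 0.7736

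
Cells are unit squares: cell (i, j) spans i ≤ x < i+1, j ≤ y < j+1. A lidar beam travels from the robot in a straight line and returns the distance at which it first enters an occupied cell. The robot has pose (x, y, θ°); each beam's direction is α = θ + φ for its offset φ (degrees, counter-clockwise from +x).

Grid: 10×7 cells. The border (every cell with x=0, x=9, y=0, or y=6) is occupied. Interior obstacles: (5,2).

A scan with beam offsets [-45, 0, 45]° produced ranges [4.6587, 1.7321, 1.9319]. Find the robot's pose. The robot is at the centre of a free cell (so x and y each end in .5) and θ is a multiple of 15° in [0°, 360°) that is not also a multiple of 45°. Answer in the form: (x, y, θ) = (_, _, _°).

(x, y, θ) = (7.5, 1.5, 150°)

Enumerate (i+0.5, j+0.5, θ) over the 39 free cells and 16 admissible headings. For each, cast all 3 beams and compare to the given ranges.
  (4.5, 3.5, 300°): beam 1 = 2.5882 ≠ 4.6587 ✗
  (7.5, 1.5, 60°): beam 1 = 1.5529 ≠ 4.6587 ✗
  (2.5, 3.5, 255°): beam 1 = 1.7321 ≠ 4.6587 ✗
  (1.5, 4.5, 240°): beam 1 = 0.5176 ≠ 4.6587 ✗
  …
  (7.5, 1.5, 150°): r_1=4.6587, r_2=1.7321, r_3=1.9319 — all match ✓
No second candidate reproduces the full scan.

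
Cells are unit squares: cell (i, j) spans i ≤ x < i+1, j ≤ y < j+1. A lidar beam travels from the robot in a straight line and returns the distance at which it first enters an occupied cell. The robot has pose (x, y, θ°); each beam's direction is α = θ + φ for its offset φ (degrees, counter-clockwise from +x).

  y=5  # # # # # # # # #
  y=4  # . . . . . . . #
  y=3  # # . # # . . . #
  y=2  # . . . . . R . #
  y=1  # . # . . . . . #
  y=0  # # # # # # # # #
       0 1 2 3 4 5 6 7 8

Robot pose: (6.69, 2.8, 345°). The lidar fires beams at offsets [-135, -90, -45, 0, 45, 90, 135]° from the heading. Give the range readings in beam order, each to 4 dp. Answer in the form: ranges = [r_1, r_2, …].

ranges = [3.6000, 1.8635, 2.0785, 1.3562, 1.5127, 2.2776, 2.5403]

beam 1: φ=-135°, α=210°
  cosα=-0.8660 sinα=-0.5000 | (6,2) | tMaxX 0.7967 tMaxY 1.6000 | tΔX 1.1547 tΔY 2.0000
    t=0.7967 [x] (5,2)
    t=1.6000 [y] (5,1)
    t=1.9514 [x] (4,1)
    t=3.1061 [x] (3,1)
    t=3.6000 [y] (3,0) — stop
  → r_1 = 3.6000
beam 2: φ=-90°, α=255°
  cosα=-0.2588 sinα=-0.9659 | (6,2) | tMaxX 2.6660 tMaxY 0.8282 | tΔX 3.8637 tΔY 1.0353
    t=0.8282 [y] (6,1)
    t=1.8635 [y] (6,0) — stop
  → r_2 = 1.8635
beam 3: φ=-45°, α=300°
  cosα=0.5000 sinα=-0.8660 | (6,2) | tMaxX 0.6200 tMaxY 0.9238 | tΔX 2.0000 tΔY 1.1547
    t=0.6200 [x] (7,2)
    t=0.9238 [y] (7,1)
    t=2.0785 [y] (7,0) — stop
  → r_3 = 2.0785
beam 4: φ=0°, α=345°
  cosα=0.9659 sinα=-0.2588 | (6,2) | tMaxX 0.3209 tMaxY 3.0910 | tΔX 1.0353 tΔY 3.8637
    t=0.3209 [x] (7,2)
    t=1.3562 [x] (8,2) — stop
  → r_4 = 1.3562
beam 5: φ=45°, α=30°
  cosα=0.8660 sinα=0.5000 | (6,2) | tMaxX 0.3580 tMaxY 0.4000 | tΔX 1.1547 tΔY 2.0000
    t=0.3580 [x] (7,2)
    t=0.4000 [y] (7,3)
    t=1.5127 [x] (8,3) — stop
  → r_5 = 1.5127
beam 6: φ=90°, α=75°
  cosα=0.2588 sinα=0.9659 | (6,2) | tMaxX 1.1977 tMaxY 0.2071 | tΔX 3.8637 tΔY 1.0353
    t=0.2071 [y] (6,3)
    t=1.1977 [x] (7,3)
    t=1.2423 [y] (7,4)
    t=2.2776 [y] (7,5) — stop
  → r_6 = 2.2776
beam 7: φ=135°, α=120°
  cosα=-0.5000 sinα=0.8660 | (6,2) | tMaxX 1.3800 tMaxY 0.2309 | tΔX 2.0000 tΔY 1.1547
    t=0.2309 [y] (6,3)
    t=1.3800 [x] (5,3)
    t=1.3856 [y] (5,4)
    t=2.5403 [y] (5,5) — stop
  → r_7 = 2.5403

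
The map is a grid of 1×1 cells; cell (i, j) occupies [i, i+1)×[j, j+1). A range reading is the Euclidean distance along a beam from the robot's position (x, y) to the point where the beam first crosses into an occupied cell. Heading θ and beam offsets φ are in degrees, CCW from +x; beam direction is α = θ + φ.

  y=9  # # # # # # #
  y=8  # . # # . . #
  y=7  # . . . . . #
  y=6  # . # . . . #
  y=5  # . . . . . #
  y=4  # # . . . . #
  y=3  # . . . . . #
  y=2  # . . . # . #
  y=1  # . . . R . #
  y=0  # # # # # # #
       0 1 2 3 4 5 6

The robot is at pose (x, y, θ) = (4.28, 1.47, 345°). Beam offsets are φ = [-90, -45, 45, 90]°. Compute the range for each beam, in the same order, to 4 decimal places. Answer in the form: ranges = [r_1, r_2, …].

ranges = [0.4866, 0.5427, 1.9861, 0.5487]

beam 1: φ=-90°, α=255°
  cosα=-0.2588 sinα=-0.9659 | (4,1) | tMaxX 1.0818 tMaxY 0.4866 | tΔX 3.8637 tΔY 1.0353
    t=0.4866 [y] (4,0) — stop
  → r_1 = 0.4866
beam 2: φ=-45°, α=300°
  cosα=0.5000 sinα=-0.8660 | (4,1) | tMaxX 1.4400 tMaxY 0.5427 | tΔX 2.0000 tΔY 1.1547
    t=0.5427 [y] (4,0) — stop
  → r_2 = 0.5427
beam 3: φ=45°, α=30°
  cosα=0.8660 sinα=0.5000 | (4,1) | tMaxX 0.8314 tMaxY 1.0600 | tΔX 1.1547 tΔY 2.0000
    t=0.8314 [x] (5,1)
    t=1.0600 [y] (5,2)
    t=1.9861 [x] (6,2) — stop
  → r_3 = 1.9861
beam 4: φ=90°, α=75°
  cosα=0.2588 sinα=0.9659 | (4,1) | tMaxX 2.7819 tMaxY 0.5487 | tΔX 3.8637 tΔY 1.0353
    t=0.5487 [y] (4,2) — stop
  → r_4 = 0.5487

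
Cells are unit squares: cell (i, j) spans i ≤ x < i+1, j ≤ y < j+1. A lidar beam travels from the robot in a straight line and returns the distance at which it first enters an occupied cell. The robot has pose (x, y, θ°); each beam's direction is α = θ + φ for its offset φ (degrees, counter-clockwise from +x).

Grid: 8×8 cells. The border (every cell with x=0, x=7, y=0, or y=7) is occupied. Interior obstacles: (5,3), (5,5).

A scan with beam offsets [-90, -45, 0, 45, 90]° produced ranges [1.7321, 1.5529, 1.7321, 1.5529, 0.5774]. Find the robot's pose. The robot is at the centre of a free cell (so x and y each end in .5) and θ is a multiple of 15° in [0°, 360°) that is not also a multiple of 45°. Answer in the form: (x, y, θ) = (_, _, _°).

Candidates: 34 free-cell centres × 16 headings = 544 poses. Raycast each; keep the one whose scan matches to 4 dp.
  (2.5, 3.5, 120°): beam 1 = 3.0000 ≠ 1.7321 ✗
  (3.5, 3.5, 60°): beam 1 = 4.0415 ≠ 1.7321 ✗
  (1.5, 1.5, 165°): beam 1 = 5.6940 ≠ 1.7321 ✗
  (4.5, 3.5, 330°): beam 1 = 2.8868 ≠ 1.7321 ✗
  …
  (5.5, 2.5, 330°): r_1=1.7321, r_2=1.5529, r_3=1.7321, r_4=1.5529, r_5=0.5774 — all match ✓
Only this pose fits every beam.

(x, y, θ) = (5.5, 2.5, 330°)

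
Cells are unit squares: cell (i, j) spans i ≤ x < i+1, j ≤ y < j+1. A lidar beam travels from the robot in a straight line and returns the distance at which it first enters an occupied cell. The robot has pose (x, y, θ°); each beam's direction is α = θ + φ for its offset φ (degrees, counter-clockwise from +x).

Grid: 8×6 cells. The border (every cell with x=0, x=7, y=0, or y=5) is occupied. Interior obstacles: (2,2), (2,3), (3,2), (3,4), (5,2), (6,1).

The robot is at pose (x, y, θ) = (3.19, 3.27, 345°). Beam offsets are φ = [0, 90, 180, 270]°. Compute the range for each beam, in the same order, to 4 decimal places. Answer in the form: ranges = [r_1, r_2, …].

ranges = [1.8738, 0.7558, 0.1967, 0.2795]

beam 1: φ=0°, α=345°
  dir = (cos 345°, sin 345°) = (0.9659, -0.2588); from cell (3,3)
  next x-line at t=0.8386, next y-line at t=1.0432; Δt_x=1.0353, Δt_y=3.8637
    x: enter (4,3) at t=0.8386
    y: enter (4,2) at t=1.0432
    x: enter (5,2) at t=1.8738 ← occupied
  → r_1 = 1.8738
beam 2: φ=90°, α=75°
  dir = (cos 75°, sin 75°) = (0.2588, 0.9659); from cell (3,3)
  next x-line at t=3.1296, next y-line at t=0.7558; Δt_x=3.8637, Δt_y=1.0353
    y: enter (3,4) at t=0.7558 ← occupied
  → r_2 = 0.7558
beam 3: φ=180°, α=165°
  dir = (cos 165°, sin 165°) = (-0.9659, 0.2588); from cell (3,3)
  next x-line at t=0.1967, next y-line at t=2.8205; Δt_x=1.0353, Δt_y=3.8637
    x: enter (2,3) at t=0.1967 ← occupied
  → r_3 = 0.1967
beam 4: φ=270°, α=255°
  dir = (cos 255°, sin 255°) = (-0.2588, -0.9659); from cell (3,3)
  next x-line at t=0.7341, next y-line at t=0.2795; Δt_x=3.8637, Δt_y=1.0353
    y: enter (3,2) at t=0.2795 ← occupied
  → r_4 = 0.2795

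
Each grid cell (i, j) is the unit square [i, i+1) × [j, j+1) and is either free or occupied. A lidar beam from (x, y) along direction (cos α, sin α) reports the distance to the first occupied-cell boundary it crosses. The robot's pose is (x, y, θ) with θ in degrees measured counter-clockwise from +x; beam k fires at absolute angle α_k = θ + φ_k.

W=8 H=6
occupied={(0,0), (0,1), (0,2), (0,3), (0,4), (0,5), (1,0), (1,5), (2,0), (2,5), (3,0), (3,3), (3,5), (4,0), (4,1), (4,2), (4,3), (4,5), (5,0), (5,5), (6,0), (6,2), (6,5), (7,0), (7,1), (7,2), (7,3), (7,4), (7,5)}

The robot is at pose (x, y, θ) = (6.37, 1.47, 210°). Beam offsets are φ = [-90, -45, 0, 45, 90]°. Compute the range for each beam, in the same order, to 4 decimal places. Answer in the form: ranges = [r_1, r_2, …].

ranges = [0.6120, 1.4183, 0.9400, 0.4866, 0.5427]

beam 1: φ=-90°, α=120°
  direction (-0.5000, 0.8660); cell (6,1); t to first gridline: x 0.7400, y 0.6120 (then +2.0000 / +1.1547)
    (6,2) via y @ 0.6120  # hit
  → r_1 = 0.6120
beam 2: φ=-45°, α=165°
  direction (-0.9659, 0.2588); cell (6,1); t to first gridline: x 0.3831, y 2.0478 (then +1.0353 / +3.8637)
    (5,1) via x @ 0.3831
    (4,1) via x @ 1.4183  # hit
  → r_2 = 1.4183
beam 3: φ=0°, α=210°
  direction (-0.8660, -0.5000); cell (6,1); t to first gridline: x 0.4272, y 0.9400 (then +1.1547 / +2.0000)
    (5,1) via x @ 0.4272
    (5,0) via y @ 0.9400  # hit
  → r_3 = 0.9400
beam 4: φ=45°, α=255°
  direction (-0.2588, -0.9659); cell (6,1); t to first gridline: x 1.4296, y 0.4866 (then +3.8637 / +1.0353)
    (6,0) via y @ 0.4866  # hit
  → r_4 = 0.4866
beam 5: φ=90°, α=300°
  direction (0.5000, -0.8660); cell (6,1); t to first gridline: x 1.2600, y 0.5427 (then +2.0000 / +1.1547)
    (6,0) via y @ 0.5427  # hit
  → r_5 = 0.5427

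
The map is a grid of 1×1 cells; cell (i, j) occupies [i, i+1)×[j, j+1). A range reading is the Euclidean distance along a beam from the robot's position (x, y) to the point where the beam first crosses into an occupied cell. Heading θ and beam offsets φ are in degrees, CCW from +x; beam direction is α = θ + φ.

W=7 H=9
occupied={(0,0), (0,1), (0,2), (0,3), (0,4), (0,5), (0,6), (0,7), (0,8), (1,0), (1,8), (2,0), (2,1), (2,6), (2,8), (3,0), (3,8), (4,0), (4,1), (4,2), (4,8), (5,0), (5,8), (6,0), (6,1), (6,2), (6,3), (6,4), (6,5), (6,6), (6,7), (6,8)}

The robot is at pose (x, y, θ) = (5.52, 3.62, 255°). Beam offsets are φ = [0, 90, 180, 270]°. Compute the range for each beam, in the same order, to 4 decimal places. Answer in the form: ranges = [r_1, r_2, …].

ranges = [2.0091, 0.4969, 1.8546, 4.6794]

beam 1: φ=0°, α=255°
  direction (-0.2588, -0.9659); cell (5,3); t to first gridline: x 2.0091, y 0.6419 (then +3.8637 / +1.0353)
    (5,2) via y @ 0.6419
    (5,1) via y @ 1.6771
    (4,1) via x @ 2.0091  # hit
  → r_1 = 2.0091
beam 2: φ=90°, α=345°
  direction (0.9659, -0.2588); cell (5,3); t to first gridline: x 0.4969, y 2.3955 (then +1.0353 / +3.8637)
    (6,3) via x @ 0.4969  # hit
  → r_2 = 0.4969
beam 3: φ=180°, α=75°
  direction (0.2588, 0.9659); cell (5,3); t to first gridline: x 1.8546, y 0.3934 (then +3.8637 / +1.0353)
    (5,4) via y @ 0.3934
    (5,5) via y @ 1.4287
    (6,5) via x @ 1.8546  # hit
  → r_3 = 1.8546
beam 4: φ=270°, α=165°
  direction (-0.9659, 0.2588); cell (5,3); t to first gridline: x 0.5383, y 1.4682 (then +1.0353 / +3.8637)
    (4,3) via x @ 0.5383
    (4,4) via y @ 1.4682
    (3,4) via x @ 1.5736
    (2,4) via x @ 2.6089
    (1,4) via x @ 3.6442
    (0,4) via x @ 4.6794  # hit
  → r_4 = 4.6794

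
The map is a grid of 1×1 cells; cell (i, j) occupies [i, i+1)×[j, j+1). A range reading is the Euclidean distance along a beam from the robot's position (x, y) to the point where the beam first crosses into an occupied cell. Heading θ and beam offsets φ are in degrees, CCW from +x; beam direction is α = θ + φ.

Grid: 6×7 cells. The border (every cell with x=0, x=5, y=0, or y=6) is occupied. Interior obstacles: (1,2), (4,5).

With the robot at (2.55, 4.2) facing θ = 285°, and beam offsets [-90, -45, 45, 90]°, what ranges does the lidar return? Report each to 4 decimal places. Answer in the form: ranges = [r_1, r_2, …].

beam 1: φ=-90°, α=195°
  cosα=-0.9659 sinα=-0.2588 | (2,4) | tMaxX 0.5694 tMaxY 0.7727 | tΔX 1.0353 tΔY 3.8637
    t=0.5694 [x] (1,4)
    t=0.7727 [y] (1,3)
    t=1.6047 [x] (0,3) — stop
  → r_1 = 1.6047
beam 2: φ=-45°, α=240°
  cosα=-0.5000 sinα=-0.8660 | (2,4) | tMaxX 1.1000 tMaxY 0.2309 | tΔX 2.0000 tΔY 1.1547
    t=0.2309 [y] (2,3)
    t=1.1000 [x] (1,3)
    t=1.3856 [y] (1,2) — stop
  → r_2 = 1.3856
beam 3: φ=45°, α=330°
  cosα=0.8660 sinα=-0.5000 | (2,4) | tMaxX 0.5196 tMaxY 0.4000 | tΔX 1.1547 tΔY 2.0000
    t=0.4000 [y] (2,3)
    t=0.5196 [x] (3,3)
    t=1.6743 [x] (4,3)
    t=2.4000 [y] (4,2)
    t=2.8290 [x] (5,2) — stop
  → r_3 = 2.8290
beam 4: φ=90°, α=15°
  cosα=0.9659 sinα=0.2588 | (2,4) | tMaxX 0.4659 tMaxY 3.0910 | tΔX 1.0353 tΔY 3.8637
    t=0.4659 [x] (3,4)
    t=1.5012 [x] (4,4)
    t=2.5364 [x] (5,4) — stop
  → r_4 = 2.5364

ranges = [1.6047, 1.3856, 2.8290, 2.5364]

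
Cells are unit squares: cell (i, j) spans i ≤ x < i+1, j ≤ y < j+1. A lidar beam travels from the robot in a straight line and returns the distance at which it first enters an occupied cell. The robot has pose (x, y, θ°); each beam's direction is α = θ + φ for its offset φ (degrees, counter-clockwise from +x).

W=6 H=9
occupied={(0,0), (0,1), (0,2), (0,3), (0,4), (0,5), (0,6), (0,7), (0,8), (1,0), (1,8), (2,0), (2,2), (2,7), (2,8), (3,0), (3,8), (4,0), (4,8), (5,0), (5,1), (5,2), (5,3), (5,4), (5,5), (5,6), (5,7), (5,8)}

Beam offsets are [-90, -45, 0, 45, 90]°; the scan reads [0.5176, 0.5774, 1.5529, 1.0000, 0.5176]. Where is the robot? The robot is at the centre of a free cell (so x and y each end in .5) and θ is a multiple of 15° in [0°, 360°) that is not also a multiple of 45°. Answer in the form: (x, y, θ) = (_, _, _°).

(x, y, θ) = (2.5, 1.5, 165°)

The pose lattice has 26·16 = 416 candidates. Test each by forward raycasting.
  (3.5, 7.5, 105°): beam 1 = 1.5529 ≠ 0.5176 ✗
  (3.5, 4.5, 105°): beam 1 = 1.5529 ≠ 0.5176 ✗
  (2.5, 3.5, 60°): beam 1 = 2.8868 ≠ 0.5176 ✗
  (1.5, 4.5, 15°): beam 1 = 1.9319 ≠ 0.5176 ✗
  …
  (2.5, 1.5, 165°): r_1=0.5176, r_2=0.5774, r_3=1.5529, r_4=1.0000, r_5=0.5176 — all match ✓
Only this pose fits every beam.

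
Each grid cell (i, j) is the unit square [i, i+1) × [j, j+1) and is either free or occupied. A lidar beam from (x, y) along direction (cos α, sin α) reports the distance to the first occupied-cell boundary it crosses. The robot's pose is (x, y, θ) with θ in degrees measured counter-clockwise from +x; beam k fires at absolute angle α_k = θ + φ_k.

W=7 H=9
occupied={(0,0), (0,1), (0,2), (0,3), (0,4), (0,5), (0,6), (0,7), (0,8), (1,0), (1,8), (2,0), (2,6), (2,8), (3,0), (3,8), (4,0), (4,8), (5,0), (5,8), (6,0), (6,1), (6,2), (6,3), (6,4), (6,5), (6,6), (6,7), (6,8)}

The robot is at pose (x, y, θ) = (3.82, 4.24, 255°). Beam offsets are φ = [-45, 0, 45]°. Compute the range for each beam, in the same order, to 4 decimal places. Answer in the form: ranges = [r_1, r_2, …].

beam 1: φ=-45°, α=210°
  cosα=-0.8660 sinα=-0.5000 | (3,4) | tMaxX 0.9469 tMaxY 0.4800 | tΔX 1.1547 tΔY 2.0000
    t=0.4800 [y] (3,3)
    t=0.9469 [x] (2,3)
    t=2.1016 [x] (1,3)
    t=2.4800 [y] (1,2)
    t=3.2563 [x] (0,2) — stop
  → r_1 = 3.2563
beam 2: φ=0°, α=255°
  cosα=-0.2588 sinα=-0.9659 | (3,4) | tMaxX 3.1682 tMaxY 0.2485 | tΔX 3.8637 tΔY 1.0353
    t=0.2485 [y] (3,3)
    t=1.2837 [y] (3,2)
    t=2.3190 [y] (3,1)
    t=3.1682 [x] (2,1)
    t=3.3543 [y] (2,0) — stop
  → r_2 = 3.3543
beam 3: φ=45°, α=300°
  cosα=0.5000 sinα=-0.8660 | (3,4) | tMaxX 0.3600 tMaxY 0.2771 | tΔX 2.0000 tΔY 1.1547
    t=0.2771 [y] (3,3)
    t=0.3600 [x] (4,3)
    t=1.4318 [y] (4,2)
    t=2.3600 [x] (5,2)
    t=2.5865 [y] (5,1)
    t=3.7412 [y] (5,0) — stop
  → r_3 = 3.7412

ranges = [3.2563, 3.3543, 3.7412]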